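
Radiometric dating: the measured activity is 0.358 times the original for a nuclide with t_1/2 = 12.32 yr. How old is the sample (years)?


lambda = ln(2) / t_half = ln(2) / 12.32 = 0.05626195 /yr
t = -ln(A/A0) / lambda
t = -ln(0.358) / 0.05626195
t = 18.258 yr

18.258


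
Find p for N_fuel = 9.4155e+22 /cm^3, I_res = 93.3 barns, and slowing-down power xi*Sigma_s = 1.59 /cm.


p = exp(-N * I * 1e-24 / (xi*Sigma_s))
p = exp(-9.4155e+22 * 93.3 * 1e-24 / 1.59)
p = 0.0039861

0.0039861


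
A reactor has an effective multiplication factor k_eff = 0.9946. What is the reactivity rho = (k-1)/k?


rho = (k_eff - 1) / k_eff
rho = (0.9946 - 1) / 0.9946
rho = -0.0054293

-0.0054293


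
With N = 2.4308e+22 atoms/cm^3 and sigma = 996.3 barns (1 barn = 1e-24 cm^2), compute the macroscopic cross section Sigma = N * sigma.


Sigma = N * sigma_barns * 1e-24
Sigma = 2.4308e+22 * 996.3 * 1e-24
Sigma = 24.218 /cm

24.218


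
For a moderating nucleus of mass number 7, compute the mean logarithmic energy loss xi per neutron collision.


xi = 1 + (A-1)^2/(2A) * ln((A-1)/(A+1))
xi = 1 + (7-1)^2/(2*7) * ln((7-1)/(7 +1))
xi = 0.26025

0.26025


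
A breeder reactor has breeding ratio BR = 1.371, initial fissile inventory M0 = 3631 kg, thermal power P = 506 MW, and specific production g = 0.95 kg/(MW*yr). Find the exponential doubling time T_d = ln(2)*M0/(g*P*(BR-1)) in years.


Breeding gain G = BR - 1 = 1.371 - 1 = 0.371
Fissile production rate = g * P * G = 0.95 * 506 * 0.371 = 178.3397 kg/yr
T_d = ln(2) * M0 / (g * P * G)
T_d = ln(2) * 3631 / 178.3397 = 14.112 yr

14.112


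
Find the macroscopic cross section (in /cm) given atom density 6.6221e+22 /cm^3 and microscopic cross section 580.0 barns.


Sigma = N * sigma_barns * 1e-24
Sigma = 6.6221e+22 * 580.0 * 1e-24
Sigma = 38.408 /cm

38.408


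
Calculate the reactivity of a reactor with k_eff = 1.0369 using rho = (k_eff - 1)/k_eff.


rho = (k_eff - 1) / k_eff
rho = (1.0369 - 1) / 1.0369
rho = 0.035587

0.035587


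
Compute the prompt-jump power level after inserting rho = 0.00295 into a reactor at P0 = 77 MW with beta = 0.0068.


P1/P0 = beta / (beta - rho)
P1/P0 = 0.0068 / (0.0068 - 0.00295) = 1.766234
P1 = 77 * 1.766234 = 136.00 MW

136.00


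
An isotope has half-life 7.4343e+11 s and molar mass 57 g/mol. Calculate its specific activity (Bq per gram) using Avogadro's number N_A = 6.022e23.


lambda = ln(2) / t_half = ln(2) / 7.4343e+11 = 9.323637e-13 /s
SA = lambda * N_A / M
SA = 9.323637e-13 * 6.022e23 / 57
SA = 9.8503e+09 Bq/g

9.8503e+09


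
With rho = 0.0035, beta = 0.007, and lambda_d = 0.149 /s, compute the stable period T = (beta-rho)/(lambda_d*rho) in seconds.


T = (beta - rho) / (lambda_d * rho)
T = (0.007 - 0.0035) / (0.149 * 0.0035)
T = 6.7114 s

6.7114


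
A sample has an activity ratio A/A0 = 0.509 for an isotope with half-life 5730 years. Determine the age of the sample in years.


lambda = ln(2) / t_half = ln(2) / 5730 = 1.209681e-04 /yr
t = -ln(A/A0) / lambda
t = -ln(0.509) / 1.209681e-04
t = 5582.5 yr

5582.5


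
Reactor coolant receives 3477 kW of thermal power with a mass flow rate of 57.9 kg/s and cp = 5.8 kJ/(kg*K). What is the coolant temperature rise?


dT = Q / (m_dot * cp)
dT = 3477 / (57.9 * 5.8)
dT = 10.354 C

10.354


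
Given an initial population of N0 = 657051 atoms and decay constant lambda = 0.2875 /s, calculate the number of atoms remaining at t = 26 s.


N = N0 * exp(-lambda * t)
N = 657051 * exp(-0.2875 * 26)
N = 372.60

372.60


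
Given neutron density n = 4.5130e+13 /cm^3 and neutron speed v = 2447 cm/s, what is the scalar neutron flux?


phi = n * v
phi = 4.5130e+13 * 2447
phi = 1.1043e+17 /cm^2/s

1.1043e+17


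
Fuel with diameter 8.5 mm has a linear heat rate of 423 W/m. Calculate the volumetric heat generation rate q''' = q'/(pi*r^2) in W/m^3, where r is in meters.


r = D / 2 / 1000 = 8.5 / 2 / 1000 = 0.00425 m
q''' = q' / (pi * r^2)
q''' = 423 / (pi * 0.00425^2)
q''' = 7.4544e+06 W/m^3

7.4544e+06


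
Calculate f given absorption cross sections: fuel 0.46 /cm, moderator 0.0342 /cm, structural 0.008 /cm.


f = Sigma_a_fuel / (Sigma_a_fuel + Sigma_a_mod + Sigma_a_other)
f = 0.46 / (0.46 + 0.0342 + 0.008)
f = 0.91597

0.91597


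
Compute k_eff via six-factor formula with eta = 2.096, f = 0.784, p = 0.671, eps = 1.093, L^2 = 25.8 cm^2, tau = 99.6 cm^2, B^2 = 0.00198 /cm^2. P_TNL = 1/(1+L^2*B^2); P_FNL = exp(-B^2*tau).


k_inf = eta*f*p*eps = 2.096*0.784*0.671*1.093 = 1.205175
P_TNL = 1/(1 + L^2*B^2) = 1/(1 + 25.8*0.00198) = 0.9513987
P_FNL = exp(-B^2*tau) = exp(-0.00198*99.6) = 0.8210198
k_eff = k_inf * P_TNL * P_FNL = 1.205175 * 0.9513987 * 0.8210198
k_eff = 0.94138

0.94138


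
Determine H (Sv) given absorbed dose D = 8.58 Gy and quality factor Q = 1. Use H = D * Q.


H = D * Q
H = 8.58 * 1
H = 8.5800 Sv

8.5800


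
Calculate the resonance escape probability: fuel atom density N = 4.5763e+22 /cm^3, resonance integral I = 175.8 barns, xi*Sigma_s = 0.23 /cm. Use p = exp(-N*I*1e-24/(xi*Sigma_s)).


p = exp(-N * I * 1e-24 / (xi*Sigma_s))
p = exp(-4.5763e+22 * 175.8 * 1e-24 / 0.23)
p = 6.4399e-16

6.4399e-16


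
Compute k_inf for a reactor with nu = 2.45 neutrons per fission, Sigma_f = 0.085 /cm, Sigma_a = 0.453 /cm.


k_inf = nu * Sigma_f / Sigma_a
k_inf = 2.45 * 0.085 / 0.453
k_inf = 0.45971

0.45971


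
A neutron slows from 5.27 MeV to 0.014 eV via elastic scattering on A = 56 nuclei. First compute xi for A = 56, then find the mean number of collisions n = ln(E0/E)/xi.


xi = 1 + (A-1)^2/(2A)*ln((A-1)/(A+1)) = 0.03529286 (for A = 56)
n = ln(E0/E) / xi
n = ln(5.27e6 / 0.014) / 0.03529286
n = ln(3.764286e+08) / 0.03529286 = 559.50

559.50


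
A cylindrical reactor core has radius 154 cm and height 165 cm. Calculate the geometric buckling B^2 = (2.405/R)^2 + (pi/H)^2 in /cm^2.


B^2 = (2.405/R)^2 + (pi/H)^2
B^2 = (2.405/154)^2 + (pi/165)^2
B^2 = 6.0641e-04 /cm^2

6.0641e-04


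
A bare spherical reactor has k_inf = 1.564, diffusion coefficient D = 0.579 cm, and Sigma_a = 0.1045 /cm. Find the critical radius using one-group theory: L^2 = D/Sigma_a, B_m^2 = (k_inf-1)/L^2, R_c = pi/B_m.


L^2 = D / Sigma_a = 0.579 / 0.1045 = 5.540670 cm^2
B_m^2 = (k_inf - 1) / L^2 = (1.564 - 1) / 5.540670 = 0.1017927 /cm^2
For a bare sphere: B_g = pi/R, so R_c = pi / sqrt(B_m^2)
R_c = pi / sqrt(0.1017927) = 9.8467 cm

9.8467


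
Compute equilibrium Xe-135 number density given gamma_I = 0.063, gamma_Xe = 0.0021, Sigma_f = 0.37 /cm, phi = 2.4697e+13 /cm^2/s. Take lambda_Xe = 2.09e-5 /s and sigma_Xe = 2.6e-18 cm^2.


Xe_eq = (gamma_I + gamma_Xe) * Sigma_f * phi / (lambda_Xe + sigma_Xe * phi)
Numerator = (0.063 + 0.0021) * 0.37 * 2.4697e+13 = 5.948766e+11
Denominator = 2.09e-5 + 2.6e-18 * 2.4697e+13 = 8.511220e-05
Xe_eq = 5.948766e+11 / 8.511220e-05 = 6.9893e+15 /cm^3

6.9893e+15


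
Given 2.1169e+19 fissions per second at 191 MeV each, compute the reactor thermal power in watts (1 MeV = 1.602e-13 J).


P = fission_rate * E_MeV * 1.602e-13
P = 2.1169e+19 * 191 * 1.602e-13
P = 6.4773e+08 W

6.4773e+08


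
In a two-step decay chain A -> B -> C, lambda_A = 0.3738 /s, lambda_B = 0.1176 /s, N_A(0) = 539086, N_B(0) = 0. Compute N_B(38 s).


N_B(t) = lambda_A * N_A0 / (lambda_B - lambda_A) * [exp(-lambda_A*t) - exp(-lambda_B*t)]
exp(-0.3738*38) = 6.778092e-07; exp(-0.1176*38) = 0.01146106
N_B = 0.3738 * 539086 / (0.1176 - 0.3738) * (6.778092e-07 - 0.01146106)
N_B = 9014.0

9014.0


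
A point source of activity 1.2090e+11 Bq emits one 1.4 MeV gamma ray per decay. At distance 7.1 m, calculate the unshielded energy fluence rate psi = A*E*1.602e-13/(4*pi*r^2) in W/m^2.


psi = A * E * 1.602e-13 / (4*pi*r^2)
psi = 1.2090e+11 * 1.4 * 1.602e-13 / (4*pi*7.1^2)
psi = 4.2805e-05 W/m^2

4.2805e-05


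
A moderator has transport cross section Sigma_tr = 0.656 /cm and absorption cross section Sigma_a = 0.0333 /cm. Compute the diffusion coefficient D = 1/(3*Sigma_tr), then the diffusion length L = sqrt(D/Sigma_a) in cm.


D = 1 / (3 * Sigma_tr) = 1 / (3 * 0.656) = 0.5081301 cm
L = sqrt(D / Sigma_a)
L = sqrt(0.5081301 / 0.0333)
L = 3.9063 cm

3.9063


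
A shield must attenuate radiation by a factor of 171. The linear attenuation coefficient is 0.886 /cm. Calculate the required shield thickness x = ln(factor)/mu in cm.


x = ln(factor) / mu
x = ln(171) / 0.886
x = 5.8032 cm

5.8032


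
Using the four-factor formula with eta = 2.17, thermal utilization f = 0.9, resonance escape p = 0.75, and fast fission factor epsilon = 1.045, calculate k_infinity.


k_inf = eta * f * p * epsilon
k_inf = 2.17 * 0.9 * 0.75 * 1.045
k_inf = 1.5307

1.5307


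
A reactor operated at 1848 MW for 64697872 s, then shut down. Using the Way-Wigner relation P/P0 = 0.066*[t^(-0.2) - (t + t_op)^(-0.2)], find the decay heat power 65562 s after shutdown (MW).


P/P0 = 0.066 * [t^(-0.2) - (t + t_op)^(-0.2)]
P/P0 = 0.066 * [65562^(-0.2) - (65562 + 64697872)^(-0.2)]
P/P0 = 0.066 * [0.1088102 - 0.02739896] = 0.005373142
P = 1848 * 0.005373142 = 9.9296 MW

9.9296


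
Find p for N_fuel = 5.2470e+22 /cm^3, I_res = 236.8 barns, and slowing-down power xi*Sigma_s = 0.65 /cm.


p = exp(-N * I * 1e-24 / (xi*Sigma_s))
p = exp(-5.2470e+22 * 236.8 * 1e-24 / 0.65)
p = 4.9930e-09

4.9930e-09


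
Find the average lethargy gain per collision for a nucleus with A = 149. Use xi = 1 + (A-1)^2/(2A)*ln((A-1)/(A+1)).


xi = 1 + (A-1)^2/(2A) * ln((A-1)/(A+1))
xi = 1 + (149-1)^2/(2*149) * ln((149-1)/(149 +1))
xi = 0.013363

0.013363


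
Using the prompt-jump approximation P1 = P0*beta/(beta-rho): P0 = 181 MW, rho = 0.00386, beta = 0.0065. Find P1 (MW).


P1/P0 = beta / (beta - rho)
P1/P0 = 0.0065 / (0.0065 - 0.00386) = 2.462121
P1 = 181 * 2.462121 = 445.64 MW

445.64


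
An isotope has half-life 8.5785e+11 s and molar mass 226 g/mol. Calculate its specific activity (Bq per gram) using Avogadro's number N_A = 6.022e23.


lambda = ln(2) / t_half = ln(2) / 8.5785e+11 = 8.080051e-13 /s
SA = lambda * N_A / M
SA = 8.080051e-13 * 6.022e23 / 226
SA = 2.1530e+09 Bq/g

2.1530e+09


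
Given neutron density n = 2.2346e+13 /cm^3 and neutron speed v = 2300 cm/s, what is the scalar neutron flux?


phi = n * v
phi = 2.2346e+13 * 2300
phi = 5.1396e+16 /cm^2/s

5.1396e+16


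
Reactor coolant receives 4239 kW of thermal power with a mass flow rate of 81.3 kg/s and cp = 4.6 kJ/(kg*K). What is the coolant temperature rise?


dT = Q / (m_dot * cp)
dT = 4239 / (81.3 * 4.6)
dT = 11.335 C

11.335


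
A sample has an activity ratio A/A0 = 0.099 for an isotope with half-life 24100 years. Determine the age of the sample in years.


lambda = ln(2) / t_half = ln(2) / 24100 = 2.876129e-05 /yr
t = -ln(A/A0) / lambda
t = -ln(0.099) / 2.876129e-05
t = 80408 yr

80408


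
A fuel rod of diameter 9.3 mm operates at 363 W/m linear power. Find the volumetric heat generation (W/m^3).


r = D / 2 / 1000 = 9.3 / 2 / 1000 = 0.00465 m
q''' = q' / (pi * r^2)
q''' = 363 / (pi * 0.00465^2)
q''' = 5.3438e+06 W/m^3

5.3438e+06


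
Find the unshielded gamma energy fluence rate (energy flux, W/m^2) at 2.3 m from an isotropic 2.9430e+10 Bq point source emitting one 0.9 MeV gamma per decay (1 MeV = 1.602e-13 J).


psi = A * E * 1.602e-13 / (4*pi*r^2)
psi = 2.9430e+10 * 0.9 * 1.602e-13 / (4*pi*2.3^2)
psi = 6.3831e-05 W/m^2

6.3831e-05


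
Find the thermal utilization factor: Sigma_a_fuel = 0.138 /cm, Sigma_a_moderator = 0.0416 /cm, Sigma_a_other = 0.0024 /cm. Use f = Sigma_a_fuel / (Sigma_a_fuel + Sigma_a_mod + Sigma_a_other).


f = Sigma_a_fuel / (Sigma_a_fuel + Sigma_a_mod + Sigma_a_other)
f = 0.138 / (0.138 + 0.0416 + 0.0024)
f = 0.75824

0.75824


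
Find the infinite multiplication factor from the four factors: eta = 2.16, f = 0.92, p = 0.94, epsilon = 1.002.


k_inf = eta * f * p * epsilon
k_inf = 2.16 * 0.92 * 0.94 * 1.002
k_inf = 1.8717

1.8717


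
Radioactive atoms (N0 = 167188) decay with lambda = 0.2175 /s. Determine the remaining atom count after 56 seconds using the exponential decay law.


N = N0 * exp(-lambda * t)
N = 167188 * exp(-0.2175 * 56)
N = 0.85802

0.85802


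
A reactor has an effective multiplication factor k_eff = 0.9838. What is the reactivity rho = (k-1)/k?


rho = (k_eff - 1) / k_eff
rho = (0.9838 - 1) / 0.9838
rho = -0.016467

-0.016467


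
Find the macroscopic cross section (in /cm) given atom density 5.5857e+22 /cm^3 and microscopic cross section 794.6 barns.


Sigma = N * sigma_barns * 1e-24
Sigma = 5.5857e+22 * 794.6 * 1e-24
Sigma = 44.384 /cm

44.384


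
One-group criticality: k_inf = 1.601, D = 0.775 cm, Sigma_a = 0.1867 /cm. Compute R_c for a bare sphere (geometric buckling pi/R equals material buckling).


L^2 = D / Sigma_a = 0.775 / 0.1867 = 4.151044 cm^2
B_m^2 = (k_inf - 1) / L^2 = (1.601 - 1) / 4.151044 = 0.1447829 /cm^2
For a bare sphere: B_g = pi/R, so R_c = pi / sqrt(B_m^2)
R_c = pi / sqrt(0.1447829) = 8.2564 cm

8.2564


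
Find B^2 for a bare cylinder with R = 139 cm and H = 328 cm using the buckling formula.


B^2 = (2.405/R)^2 + (pi/H)^2
B^2 = (2.405/139)^2 + (pi/328)^2
B^2 = 3.9110e-04 /cm^2

3.9110e-04


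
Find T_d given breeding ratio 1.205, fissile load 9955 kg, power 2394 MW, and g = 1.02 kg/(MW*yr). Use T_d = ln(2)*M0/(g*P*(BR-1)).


Breeding gain G = BR - 1 = 1.205 - 1 = 0.205
Fissile production rate = g * P * G = 1.02 * 2394 * 0.205 = 500.5854 kg/yr
T_d = ln(2) * M0 / (g * P * G)
T_d = ln(2) * 9955 / 500.5854 = 13.784 yr

13.784


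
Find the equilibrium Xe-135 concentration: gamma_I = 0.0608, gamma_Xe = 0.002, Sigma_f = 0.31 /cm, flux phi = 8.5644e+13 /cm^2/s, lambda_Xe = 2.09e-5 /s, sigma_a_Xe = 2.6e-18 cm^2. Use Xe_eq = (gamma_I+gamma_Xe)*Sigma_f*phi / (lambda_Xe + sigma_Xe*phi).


Xe_eq = (gamma_I + gamma_Xe) * Sigma_f * phi / (lambda_Xe + sigma_Xe * phi)
Numerator = (0.0608 + 0.002) * 0.31 * 8.5644e+13 = 1.667317e+12
Denominator = 2.09e-5 + 2.6e-18 * 8.5644e+13 = 2.435744e-04
Xe_eq = 1.667317e+12 / 2.435744e-04 = 6.8452e+15 /cm^3

6.8452e+15


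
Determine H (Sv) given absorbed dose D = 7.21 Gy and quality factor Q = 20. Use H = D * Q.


H = D * Q
H = 7.21 * 20
H = 144.20 Sv

144.20


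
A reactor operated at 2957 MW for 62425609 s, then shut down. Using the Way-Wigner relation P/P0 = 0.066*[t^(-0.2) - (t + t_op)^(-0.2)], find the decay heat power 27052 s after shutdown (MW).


P/P0 = 0.066 * [t^(-0.2) - (t + t_op)^(-0.2)]
P/P0 = 0.066 * [27052^(-0.2) - (27052 + 62425609)^(-0.2)]
P/P0 = 0.066 * [0.1298853 - 0.02759878] = 0.006750910
P = 2957 * 0.006750910 = 19.962 MW

19.962


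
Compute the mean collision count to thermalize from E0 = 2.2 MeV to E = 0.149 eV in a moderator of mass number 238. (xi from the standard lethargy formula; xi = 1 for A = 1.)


xi = 1 + (A-1)^2/(2A)*ln((A-1)/(A+1)) = 0.008379872 (for A = 238)
n = ln(E0/E) / xi
n = ln(2.2e6 / 0.149) / 0.008379872
n = ln(1.476510e+07) / 0.008379872 = 1969.9

1969.9


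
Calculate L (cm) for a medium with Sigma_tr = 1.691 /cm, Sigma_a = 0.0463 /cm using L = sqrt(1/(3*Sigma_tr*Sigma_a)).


D = 1 / (3 * Sigma_tr) = 1 / (3 * 1.691) = 0.1971220 cm
L = sqrt(D / Sigma_a)
L = sqrt(0.1971220 / 0.0463)
L = 2.0634 cm

2.0634


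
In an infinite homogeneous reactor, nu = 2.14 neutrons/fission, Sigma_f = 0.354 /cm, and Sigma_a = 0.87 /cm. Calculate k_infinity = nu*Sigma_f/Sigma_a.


k_inf = nu * Sigma_f / Sigma_a
k_inf = 2.14 * 0.354 / 0.87
k_inf = 0.87076

0.87076


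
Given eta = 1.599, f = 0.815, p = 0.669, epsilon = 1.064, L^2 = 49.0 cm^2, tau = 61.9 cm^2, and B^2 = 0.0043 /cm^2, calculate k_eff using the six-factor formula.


k_inf = eta*f*p*eps = 1.599*0.815*0.669*1.064 = 0.9276279
P_TNL = 1/(1 + L^2*B^2) = 1/(1 + 49.0*0.0043) = 0.8259684
P_FNL = exp(-B^2*tau) = exp(-0.0043*61.9) = 0.7663088
k_eff = k_inf * P_TNL * P_FNL = 0.9276279 * 0.8259684 * 0.7663088
k_eff = 0.58714

0.58714


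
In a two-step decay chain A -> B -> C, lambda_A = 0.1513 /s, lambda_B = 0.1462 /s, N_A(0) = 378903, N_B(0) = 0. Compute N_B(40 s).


N_B(t) = lambda_A * N_A0 / (lambda_B - lambda_A) * [exp(-lambda_A*t) - exp(-lambda_B*t)]
exp(-0.1513*40) = 0.002353151; exp(-0.1462*40) = 0.002885665
N_B = 0.1513 * 378903 / (0.1462 - 0.1513) * (0.002353151 - 0.002885665)
N_B = 5985.9

5985.9


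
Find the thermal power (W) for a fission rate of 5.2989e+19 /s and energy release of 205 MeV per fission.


P = fission_rate * E_MeV * 1.602e-13
P = 5.2989e+19 * 205 * 1.602e-13
P = 1.7402e+09 W

1.7402e+09


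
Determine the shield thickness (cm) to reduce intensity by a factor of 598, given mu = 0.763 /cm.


x = ln(factor) / mu
x = ln(598) / 0.763
x = 8.3795 cm

8.3795


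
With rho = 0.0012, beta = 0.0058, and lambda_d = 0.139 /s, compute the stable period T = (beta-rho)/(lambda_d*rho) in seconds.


T = (beta - rho) / (lambda_d * rho)
T = (0.0058 - 0.0012) / (0.139 * 0.0012)
T = 27.578 s

27.578


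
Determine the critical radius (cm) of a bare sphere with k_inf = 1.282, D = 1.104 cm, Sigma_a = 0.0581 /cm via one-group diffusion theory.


L^2 = D / Sigma_a = 1.104 / 0.0581 = 19.00172 cm^2
B_m^2 = (k_inf - 1) / L^2 = (1.282 - 1) / 19.00172 = 0.01484076 /cm^2
For a bare sphere: B_g = pi/R, so R_c = pi / sqrt(B_m^2)
R_c = pi / sqrt(0.01484076) = 25.788 cm

25.788


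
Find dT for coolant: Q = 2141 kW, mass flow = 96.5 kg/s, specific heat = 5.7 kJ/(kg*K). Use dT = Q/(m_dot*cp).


dT = Q / (m_dot * cp)
dT = 2141 / (96.5 * 5.7)
dT = 3.8924 C

3.8924


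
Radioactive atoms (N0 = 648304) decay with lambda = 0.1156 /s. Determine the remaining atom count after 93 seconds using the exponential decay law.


N = N0 * exp(-lambda * t)
N = 648304 * exp(-0.1156 * 93)
N = 13.892

13.892


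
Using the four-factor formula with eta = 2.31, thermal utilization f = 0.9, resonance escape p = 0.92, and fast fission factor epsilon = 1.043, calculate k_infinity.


k_inf = eta * f * p * epsilon
k_inf = 2.31 * 0.9 * 0.92 * 1.043
k_inf = 1.9949

1.9949


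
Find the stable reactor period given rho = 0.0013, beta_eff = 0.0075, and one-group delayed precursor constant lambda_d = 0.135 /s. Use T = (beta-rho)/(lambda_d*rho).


T = (beta - rho) / (lambda_d * rho)
T = (0.0075 - 0.0013) / (0.135 * 0.0013)
T = 35.328 s

35.328


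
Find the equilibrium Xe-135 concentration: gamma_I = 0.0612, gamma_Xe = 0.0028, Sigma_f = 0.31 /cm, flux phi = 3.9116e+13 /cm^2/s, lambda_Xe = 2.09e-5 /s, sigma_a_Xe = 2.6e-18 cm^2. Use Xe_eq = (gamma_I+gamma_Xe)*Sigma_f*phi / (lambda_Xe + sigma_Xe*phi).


Xe_eq = (gamma_I + gamma_Xe) * Sigma_f * phi / (lambda_Xe + sigma_Xe * phi)
Numerator = (0.0612 + 0.0028) * 0.31 * 3.9116e+13 = 7.760614e+11
Denominator = 2.09e-5 + 2.6e-18 * 3.9116e+13 = 1.226016e-04
Xe_eq = 7.760614e+11 / 1.226016e-04 = 6.3299e+15 /cm^3

6.3299e+15


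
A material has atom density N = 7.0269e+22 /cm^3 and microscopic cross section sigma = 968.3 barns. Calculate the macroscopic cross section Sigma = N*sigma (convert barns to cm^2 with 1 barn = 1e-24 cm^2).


Sigma = N * sigma_barns * 1e-24
Sigma = 7.0269e+22 * 968.3 * 1e-24
Sigma = 68.041 /cm

68.041


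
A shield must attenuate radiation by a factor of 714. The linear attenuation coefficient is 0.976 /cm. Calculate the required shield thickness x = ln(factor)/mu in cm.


x = ln(factor) / mu
x = ln(714) / 0.976
x = 6.7325 cm

6.7325


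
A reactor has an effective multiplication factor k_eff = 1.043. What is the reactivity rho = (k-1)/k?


rho = (k_eff - 1) / k_eff
rho = (1.043 - 1) / 1.043
rho = 0.041227

0.041227


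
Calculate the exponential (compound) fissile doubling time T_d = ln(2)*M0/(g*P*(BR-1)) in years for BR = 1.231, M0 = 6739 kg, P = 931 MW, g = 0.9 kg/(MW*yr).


Breeding gain G = BR - 1 = 1.231 - 1 = 0.231
Fissile production rate = g * P * G = 0.9 * 931 * 0.231 = 193.5549 kg/yr
T_d = ln(2) * M0 / (g * P * G)
T_d = ln(2) * 6739 / 193.5549 = 24.133 yr

24.133


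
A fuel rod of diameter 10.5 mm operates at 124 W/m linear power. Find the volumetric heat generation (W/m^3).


r = D / 2 / 1000 = 10.5 / 2 / 1000 = 0.00525 m
q''' = q' / (pi * r^2)
q''' = 124 / (pi * 0.00525^2)
q''' = 1.4320e+06 W/m^3

1.4320e+06


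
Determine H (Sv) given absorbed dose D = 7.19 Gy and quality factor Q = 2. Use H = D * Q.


H = D * Q
H = 7.19 * 2
H = 14.380 Sv

14.380


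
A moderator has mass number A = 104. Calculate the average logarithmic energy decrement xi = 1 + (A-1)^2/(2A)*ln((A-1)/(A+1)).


xi = 1 + (A-1)^2/(2A) * ln((A-1)/(A+1))
xi = 1 + (104-1)^2/(2*104) * ln((104-1)/(104 +1))
xi = 0.019108

0.019108


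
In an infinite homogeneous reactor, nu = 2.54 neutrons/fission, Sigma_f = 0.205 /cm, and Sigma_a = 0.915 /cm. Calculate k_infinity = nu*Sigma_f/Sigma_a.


k_inf = nu * Sigma_f / Sigma_a
k_inf = 2.54 * 0.205 / 0.915
k_inf = 0.56907

0.56907


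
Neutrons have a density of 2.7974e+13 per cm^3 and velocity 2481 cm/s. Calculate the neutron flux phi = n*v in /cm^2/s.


phi = n * v
phi = 2.7974e+13 * 2481
phi = 6.9403e+16 /cm^2/s

6.9403e+16


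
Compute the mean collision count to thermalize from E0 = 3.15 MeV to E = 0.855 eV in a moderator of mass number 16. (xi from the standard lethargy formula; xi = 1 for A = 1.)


xi = 1 + (A-1)^2/(2A)*ln((A-1)/(A+1)) = 0.1199467 (for A = 16)
n = ln(E0/E) / xi
n = ln(3.15e6 / 0.855) / 0.1199467
n = ln(3.684211e+06) / 0.1199467 = 126.05

126.05


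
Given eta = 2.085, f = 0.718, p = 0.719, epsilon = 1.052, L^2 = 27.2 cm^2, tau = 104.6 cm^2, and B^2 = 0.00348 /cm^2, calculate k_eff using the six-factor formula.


k_inf = eta*f*p*eps = 2.085*0.718*0.719*1.052 = 1.132336
P_TNL = 1/(1 + L^2*B^2) = 1/(1 + 27.2*0.00348) = 0.9135290
P_FNL = exp(-B^2*tau) = exp(-0.00348*104.6) = 0.6948856
k_eff = k_inf * P_TNL * P_FNL = 1.132336 * 0.9135290 * 0.6948856
k_eff = 0.71880

0.71880


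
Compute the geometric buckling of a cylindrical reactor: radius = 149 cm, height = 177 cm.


B^2 = (2.405/R)^2 + (pi/H)^2
B^2 = (2.405/149)^2 + (pi/177)^2
B^2 = 5.7556e-04 /cm^2

5.7556e-04


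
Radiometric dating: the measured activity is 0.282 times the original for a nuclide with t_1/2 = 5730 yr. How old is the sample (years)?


lambda = ln(2) / t_half = ln(2) / 5730 = 1.209681e-04 /yr
t = -ln(A/A0) / lambda
t = -ln(0.282) / 1.209681e-04
t = 10464 yr

10464


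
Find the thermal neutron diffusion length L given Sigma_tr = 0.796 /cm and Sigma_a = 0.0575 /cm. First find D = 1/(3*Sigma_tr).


D = 1 / (3 * Sigma_tr) = 1 / (3 * 0.796) = 0.4187605 cm
L = sqrt(D / Sigma_a)
L = sqrt(0.4187605 / 0.0575)
L = 2.6987 cm

2.6987


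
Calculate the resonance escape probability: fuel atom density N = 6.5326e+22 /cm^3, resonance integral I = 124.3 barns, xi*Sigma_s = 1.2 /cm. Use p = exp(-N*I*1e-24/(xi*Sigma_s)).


p = exp(-N * I * 1e-24 / (xi*Sigma_s))
p = exp(-6.5326e+22 * 124.3 * 1e-24 / 1.2)
p = 0.0011515

0.0011515


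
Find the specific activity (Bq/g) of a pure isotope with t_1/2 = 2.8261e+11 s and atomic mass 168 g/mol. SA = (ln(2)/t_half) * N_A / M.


lambda = ln(2) / t_half = ln(2) / 2.8261e+11 = 2.452663e-12 /s
SA = lambda * N_A / M
SA = 2.452663e-12 * 6.022e23 / 168
SA = 8.7916e+09 Bq/g

8.7916e+09


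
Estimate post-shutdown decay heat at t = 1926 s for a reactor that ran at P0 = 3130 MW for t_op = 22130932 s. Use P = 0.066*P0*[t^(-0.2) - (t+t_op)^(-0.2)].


P/P0 = 0.066 * [t^(-0.2) - (t + t_op)^(-0.2)]
P/P0 = 0.066 * [1926^(-0.2) - (1926 + 22130932)^(-0.2)]
P/P0 = 0.066 * [0.2203275 - 0.03396194] = 0.01230013
P = 3130 * 0.01230013 = 38.499 MW

38.499


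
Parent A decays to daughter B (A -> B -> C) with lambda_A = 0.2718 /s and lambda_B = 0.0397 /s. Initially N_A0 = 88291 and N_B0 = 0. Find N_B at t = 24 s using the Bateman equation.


N_B(t) = lambda_A * N_A0 / (lambda_B - lambda_A) * [exp(-lambda_A*t) - exp(-lambda_B*t)]
exp(-0.2718*24) = 0.001468961; exp(-0.0397*24) = 0.3856597
N_B = 0.2718 * 88291 / (0.0397 - 0.2718) * (0.001468961 - 0.3856597)
N_B = 39723

39723


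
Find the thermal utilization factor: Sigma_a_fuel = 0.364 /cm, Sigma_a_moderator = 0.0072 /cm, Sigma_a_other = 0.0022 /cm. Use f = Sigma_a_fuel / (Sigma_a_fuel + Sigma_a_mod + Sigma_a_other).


f = Sigma_a_fuel / (Sigma_a_fuel + Sigma_a_mod + Sigma_a_other)
f = 0.364 / (0.364 + 0.0072 + 0.0022)
f = 0.97483

0.97483


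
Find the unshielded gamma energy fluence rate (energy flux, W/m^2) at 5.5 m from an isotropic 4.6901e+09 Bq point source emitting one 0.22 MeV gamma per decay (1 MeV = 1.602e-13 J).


psi = A * E * 1.602e-13 / (4*pi*r^2)
psi = 4.6901e+09 * 0.22 * 1.602e-13 / (4*pi*5.5^2)
psi = 4.3484e-07 W/m^2

4.3484e-07


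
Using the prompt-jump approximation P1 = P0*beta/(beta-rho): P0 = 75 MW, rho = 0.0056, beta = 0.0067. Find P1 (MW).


P1/P0 = beta / (beta - rho)
P1/P0 = 0.0067 / (0.0067 - 0.0056) = 6.090909
P1 = 75 * 6.090909 = 456.82 MW

456.82


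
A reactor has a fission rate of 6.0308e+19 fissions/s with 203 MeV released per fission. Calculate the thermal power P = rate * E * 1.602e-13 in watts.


P = fission_rate * E_MeV * 1.602e-13
P = 6.0308e+19 * 203 * 1.602e-13
P = 1.9613e+09 W

1.9613e+09


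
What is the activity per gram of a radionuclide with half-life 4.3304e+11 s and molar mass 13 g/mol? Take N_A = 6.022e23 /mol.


lambda = ln(2) / t_half = ln(2) / 4.3304e+11 = 1.600654e-12 /s
SA = lambda * N_A / M
SA = 1.600654e-12 * 6.022e23 / 13
SA = 7.4147e+10 Bq/g

7.4147e+10


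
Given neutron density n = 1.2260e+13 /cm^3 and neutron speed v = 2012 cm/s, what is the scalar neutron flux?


phi = n * v
phi = 1.2260e+13 * 2012
phi = 2.4667e+16 /cm^2/s

2.4667e+16


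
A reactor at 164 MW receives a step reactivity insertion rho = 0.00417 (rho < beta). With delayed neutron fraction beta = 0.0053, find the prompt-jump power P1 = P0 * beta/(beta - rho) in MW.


P1/P0 = beta / (beta - rho)
P1/P0 = 0.0053 / (0.0053 - 0.00417) = 4.690265
P1 = 164 * 4.690265 = 769.20 MW

769.20


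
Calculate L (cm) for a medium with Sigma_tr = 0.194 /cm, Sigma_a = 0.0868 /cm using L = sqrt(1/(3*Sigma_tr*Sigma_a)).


D = 1 / (3 * Sigma_tr) = 1 / (3 * 0.194) = 1.718213 cm
L = sqrt(D / Sigma_a)
L = sqrt(1.718213 / 0.0868)
L = 4.4492 cm

4.4492


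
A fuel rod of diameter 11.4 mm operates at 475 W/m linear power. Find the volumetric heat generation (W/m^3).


r = D / 2 / 1000 = 11.4 / 2 / 1000 = 0.0057 m
q''' = q' / (pi * r^2)
q''' = 475 / (pi * 0.0057^2)
q''' = 4.6537e+06 W/m^3

4.6537e+06


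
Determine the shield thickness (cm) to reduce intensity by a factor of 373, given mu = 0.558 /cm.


x = ln(factor) / mu
x = ln(373) / 0.558
x = 10.612 cm

10.612


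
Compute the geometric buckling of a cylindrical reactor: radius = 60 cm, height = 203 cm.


B^2 = (2.405/R)^2 + (pi/H)^2
B^2 = (2.405/60)^2 + (pi/203)^2
B^2 = 0.0018462 /cm^2

0.0018462


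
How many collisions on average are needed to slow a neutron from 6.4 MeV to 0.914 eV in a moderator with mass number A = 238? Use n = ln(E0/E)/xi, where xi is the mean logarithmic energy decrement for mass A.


xi = 1 + (A-1)^2/(2A)*ln((A-1)/(A+1)) = 0.008379872 (for A = 238)
n = ln(E0/E) / xi
n = ln(6.4e6 / 0.914) / 0.008379872
n = ln(7.002188e+06) / 0.008379872 = 1880.9

1880.9


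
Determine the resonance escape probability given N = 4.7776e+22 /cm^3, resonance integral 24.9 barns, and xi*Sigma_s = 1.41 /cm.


p = exp(-N * I * 1e-24 / (xi*Sigma_s))
p = exp(-4.7776e+22 * 24.9 * 1e-24 / 1.41)
p = 0.43011

0.43011


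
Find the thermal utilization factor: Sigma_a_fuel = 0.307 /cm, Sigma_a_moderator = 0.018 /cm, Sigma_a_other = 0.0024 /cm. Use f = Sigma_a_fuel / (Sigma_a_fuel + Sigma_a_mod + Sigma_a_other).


f = Sigma_a_fuel / (Sigma_a_fuel + Sigma_a_mod + Sigma_a_other)
f = 0.307 / (0.307 + 0.018 + 0.0024)
f = 0.93769

0.93769


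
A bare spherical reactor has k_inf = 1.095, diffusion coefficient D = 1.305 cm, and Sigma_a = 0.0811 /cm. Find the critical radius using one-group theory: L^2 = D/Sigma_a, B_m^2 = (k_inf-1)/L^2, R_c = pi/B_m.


L^2 = D / Sigma_a = 1.305 / 0.0811 = 16.09125 cm^2
B_m^2 = (k_inf - 1) / L^2 = (1.095 - 1) / 16.09125 = 0.005903830 /cm^2
For a bare sphere: B_g = pi/R, so R_c = pi / sqrt(B_m^2)
R_c = pi / sqrt(0.005903830) = 40.887 cm

40.887


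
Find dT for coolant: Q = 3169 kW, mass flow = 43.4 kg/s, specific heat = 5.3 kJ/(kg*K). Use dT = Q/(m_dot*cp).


dT = Q / (m_dot * cp)
dT = 3169 / (43.4 * 5.3)
dT = 13.777 C

13.777


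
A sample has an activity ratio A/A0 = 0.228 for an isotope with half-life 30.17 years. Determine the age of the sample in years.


lambda = ln(2) / t_half = ln(2) / 30.17 = 0.02297472 /yr
t = -ln(A/A0) / lambda
t = -ln(0.228) / 0.02297472
t = 64.349 yr

64.349


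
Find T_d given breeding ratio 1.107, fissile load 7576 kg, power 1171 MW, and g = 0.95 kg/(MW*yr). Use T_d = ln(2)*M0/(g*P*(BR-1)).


Breeding gain G = BR - 1 = 1.107 - 1 = 0.107
Fissile production rate = g * P * G = 0.95 * 1171 * 0.107 = 119.03215 kg/yr
T_d = ln(2) * M0 / (g * P * G)
T_d = ln(2) * 7576 / 119.03215 = 44.117 yr

44.117


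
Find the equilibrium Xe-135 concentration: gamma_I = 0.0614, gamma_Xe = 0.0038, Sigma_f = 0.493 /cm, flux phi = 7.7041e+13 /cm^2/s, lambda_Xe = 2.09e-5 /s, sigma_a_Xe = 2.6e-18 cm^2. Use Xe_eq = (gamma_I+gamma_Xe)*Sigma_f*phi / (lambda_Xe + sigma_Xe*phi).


Xe_eq = (gamma_I + gamma_Xe) * Sigma_f * phi / (lambda_Xe + sigma_Xe * phi)
Numerator = (0.0614 + 0.0038) * 0.493 * 7.7041e+13 = 2.476375e+12
Denominator = 2.09e-5 + 2.6e-18 * 7.7041e+13 = 2.212066e-04
Xe_eq = 2.476375e+12 / 2.212066e-04 = 1.1195e+16 /cm^3

1.1195e+16


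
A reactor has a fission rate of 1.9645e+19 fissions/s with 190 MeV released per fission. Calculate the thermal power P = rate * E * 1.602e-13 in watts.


P = fission_rate * E_MeV * 1.602e-13
P = 1.9645e+19 * 190 * 1.602e-13
P = 5.9795e+08 W

5.9795e+08


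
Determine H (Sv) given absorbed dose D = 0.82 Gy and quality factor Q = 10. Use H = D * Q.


H = D * Q
H = 0.82 * 10
H = 8.2000 Sv

8.2000


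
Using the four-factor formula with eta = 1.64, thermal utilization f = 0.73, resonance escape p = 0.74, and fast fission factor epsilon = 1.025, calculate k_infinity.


k_inf = eta * f * p * epsilon
k_inf = 1.64 * 0.73 * 0.74 * 1.025
k_inf = 0.90808

0.90808


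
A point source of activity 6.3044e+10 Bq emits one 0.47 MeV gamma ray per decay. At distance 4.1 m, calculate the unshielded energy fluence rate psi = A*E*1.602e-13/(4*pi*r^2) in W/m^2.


psi = A * E * 1.602e-13 / (4*pi*r^2)
psi = 6.3044e+10 * 0.47 * 1.602e-13 / (4*pi*4.1^2)
psi = 2.2471e-05 W/m^2

2.2471e-05


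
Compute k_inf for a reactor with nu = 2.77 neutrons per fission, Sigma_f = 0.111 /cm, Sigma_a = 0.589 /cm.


k_inf = nu * Sigma_f / Sigma_a
k_inf = 2.77 * 0.111 / 0.589
k_inf = 0.52202

0.52202


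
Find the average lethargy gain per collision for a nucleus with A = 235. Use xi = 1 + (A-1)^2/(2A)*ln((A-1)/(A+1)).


xi = 1 + (A-1)^2/(2A) * ln((A-1)/(A+1))
xi = 1 + (235-1)^2/(2*235) * ln((235-1)/(235 +1))
xi = 0.0084865

0.0084865


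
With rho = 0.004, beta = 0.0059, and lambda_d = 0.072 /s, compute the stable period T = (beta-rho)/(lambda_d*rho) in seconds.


T = (beta - rho) / (lambda_d * rho)
T = (0.0059 - 0.004) / (0.072 * 0.004)
T = 6.5972 s

6.5972


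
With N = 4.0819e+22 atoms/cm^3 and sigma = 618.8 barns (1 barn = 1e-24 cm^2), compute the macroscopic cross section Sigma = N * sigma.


Sigma = N * sigma_barns * 1e-24
Sigma = 4.0819e+22 * 618.8 * 1e-24
Sigma = 25.259 /cm

25.259


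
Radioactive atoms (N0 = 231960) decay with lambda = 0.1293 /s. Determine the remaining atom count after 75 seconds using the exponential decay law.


N = N0 * exp(-lambda * t)
N = 231960 * exp(-0.1293 * 75)
N = 14.251

14.251


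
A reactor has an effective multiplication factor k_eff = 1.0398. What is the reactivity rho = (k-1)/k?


rho = (k_eff - 1) / k_eff
rho = (1.0398 - 1) / 1.0398
rho = 0.038277

0.038277


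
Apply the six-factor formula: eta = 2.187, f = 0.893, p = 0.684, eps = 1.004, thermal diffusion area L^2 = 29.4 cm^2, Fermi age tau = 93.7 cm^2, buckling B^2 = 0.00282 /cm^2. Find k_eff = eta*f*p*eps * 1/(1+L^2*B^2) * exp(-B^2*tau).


k_inf = eta*f*p*eps = 2.187*0.893*0.684*1.004 = 1.341189
P_TNL = 1/(1 + L^2*B^2) = 1/(1 + 29.4*0.00282) = 0.9234395
P_FNL = exp(-B^2*tau) = exp(-0.00282*93.7) = 0.7677939
k_eff = k_inf * P_TNL * P_FNL = 1.341189 * 0.9234395 * 0.7677939
k_eff = 0.95092

0.95092


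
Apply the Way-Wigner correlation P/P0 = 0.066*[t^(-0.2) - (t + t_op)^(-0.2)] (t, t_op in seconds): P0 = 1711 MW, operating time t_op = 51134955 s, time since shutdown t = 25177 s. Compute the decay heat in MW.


P/P0 = 0.066 * [t^(-0.2) - (t + t_op)^(-0.2)]
P/P0 = 0.066 * [25177^(-0.2) - (25177 + 51134955)^(-0.2)]
P/P0 = 0.066 * [0.1317647 - 0.02872193] = 0.006800823
P = 1711 * 0.006800823 = 11.636 MW

11.636


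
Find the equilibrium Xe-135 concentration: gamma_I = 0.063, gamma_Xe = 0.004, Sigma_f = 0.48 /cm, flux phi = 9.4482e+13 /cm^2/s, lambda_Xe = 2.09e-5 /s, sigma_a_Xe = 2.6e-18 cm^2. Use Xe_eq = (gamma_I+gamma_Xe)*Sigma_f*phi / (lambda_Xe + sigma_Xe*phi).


Xe_eq = (gamma_I + gamma_Xe) * Sigma_f * phi / (lambda_Xe + sigma_Xe * phi)
Numerator = (0.063 + 0.004) * 0.48 * 9.4482e+13 = 3.038541e+12
Denominator = 2.09e-5 + 2.6e-18 * 9.4482e+13 = 2.665532e-04
Xe_eq = 3.038541e+12 / 2.665532e-04 = 1.1399e+16 /cm^3

1.1399e+16


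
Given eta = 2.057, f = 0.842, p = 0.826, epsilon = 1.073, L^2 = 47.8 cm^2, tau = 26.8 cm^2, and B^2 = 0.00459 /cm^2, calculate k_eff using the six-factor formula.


k_inf = eta*f*p*eps = 2.057*0.842*0.826*1.073 = 1.535063
P_TNL = 1/(1 + L^2*B^2) = 1/(1 + 47.8*0.00459) = 0.8200741
P_FNL = exp(-B^2*tau) = exp(-0.00459*26.8) = 0.8842531
k_eff = k_inf * P_TNL * P_FNL = 1.535063 * 0.8200741 * 0.8842531
k_eff = 1.1132

1.1132


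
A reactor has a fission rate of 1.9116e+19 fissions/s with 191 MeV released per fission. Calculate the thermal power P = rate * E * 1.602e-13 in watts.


P = fission_rate * E_MeV * 1.602e-13
P = 1.9116e+19 * 191 * 1.602e-13
P = 5.8492e+08 W

5.8492e+08


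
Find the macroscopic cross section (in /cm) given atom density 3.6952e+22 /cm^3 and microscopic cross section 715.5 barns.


Sigma = N * sigma_barns * 1e-24
Sigma = 3.6952e+22 * 715.5 * 1e-24
Sigma = 26.439 /cm

26.439


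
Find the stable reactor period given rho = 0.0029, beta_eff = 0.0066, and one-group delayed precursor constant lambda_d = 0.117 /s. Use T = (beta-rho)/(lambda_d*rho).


T = (beta - rho) / (lambda_d * rho)
T = (0.0066 - 0.0029) / (0.117 * 0.0029)
T = 10.905 s

10.905


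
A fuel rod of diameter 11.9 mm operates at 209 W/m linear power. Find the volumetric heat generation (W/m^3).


r = D / 2 / 1000 = 11.9 / 2 / 1000 = 0.00595 m
q''' = q' / (pi * r^2)
q''' = 209 / (pi * 0.00595^2)
q''' = 1.8792e+06 W/m^3

1.8792e+06


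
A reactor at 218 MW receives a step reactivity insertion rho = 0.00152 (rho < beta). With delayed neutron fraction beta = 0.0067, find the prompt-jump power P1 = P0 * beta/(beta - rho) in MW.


P1/P0 = beta / (beta - rho)
P1/P0 = 0.0067 / (0.0067 - 0.00152) = 1.293436
P1 = 218 * 1.293436 = 281.97 MW

281.97


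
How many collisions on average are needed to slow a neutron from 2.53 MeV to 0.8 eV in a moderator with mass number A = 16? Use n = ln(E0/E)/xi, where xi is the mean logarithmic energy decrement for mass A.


xi = 1 + (A-1)^2/(2A)*ln((A-1)/(A+1)) = 0.1199467 (for A = 16)
n = ln(E0/E) / xi
n = ln(2.53e6 / 0.8) / 0.1199467
n = ln(3.162500e+06) / 0.1199467 = 124.78

124.78


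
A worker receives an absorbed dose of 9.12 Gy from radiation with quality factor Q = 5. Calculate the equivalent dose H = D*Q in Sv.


H = D * Q
H = 9.12 * 5
H = 45.600 Sv

45.600


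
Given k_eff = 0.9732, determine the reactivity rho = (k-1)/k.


rho = (k_eff - 1) / k_eff
rho = (0.9732 - 1) / 0.9732
rho = -0.027538

-0.027538


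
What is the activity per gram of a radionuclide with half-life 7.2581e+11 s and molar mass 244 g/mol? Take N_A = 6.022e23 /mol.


lambda = ln(2) / t_half = ln(2) / 7.2581e+11 = 9.549981e-13 /s
SA = lambda * N_A / M
SA = 9.549981e-13 * 6.022e23 / 244
SA = 2.3570e+09 Bq/g

2.3570e+09


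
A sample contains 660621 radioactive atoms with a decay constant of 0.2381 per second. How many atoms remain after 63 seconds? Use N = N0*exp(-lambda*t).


N = N0 * exp(-lambda * t)
N = 660621 * exp(-0.2381 * 63)
N = 0.20202

0.20202


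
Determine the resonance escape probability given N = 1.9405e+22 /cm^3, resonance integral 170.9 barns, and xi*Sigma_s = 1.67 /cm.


p = exp(-N * I * 1e-24 / (xi*Sigma_s))
p = exp(-1.9405e+22 * 170.9 * 1e-24 / 1.67)
p = 0.13727

0.13727


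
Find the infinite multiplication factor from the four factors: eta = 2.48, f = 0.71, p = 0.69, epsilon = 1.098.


k_inf = eta * f * p * epsilon
k_inf = 2.48 * 0.71 * 0.69 * 1.098
k_inf = 1.3340

1.3340


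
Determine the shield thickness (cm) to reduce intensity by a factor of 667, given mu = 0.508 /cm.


x = ln(factor) / mu
x = ln(667) / 0.508
x = 12.801 cm

12.801


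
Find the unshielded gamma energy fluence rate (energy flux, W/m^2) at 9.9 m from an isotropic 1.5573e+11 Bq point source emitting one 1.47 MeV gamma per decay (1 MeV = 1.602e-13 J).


psi = A * E * 1.602e-13 / (4*pi*r^2)
psi = 1.5573e+11 * 1.47 * 1.602e-13 / (4*pi*9.9^2)
psi = 2.9776e-05 W/m^2

2.9776e-05


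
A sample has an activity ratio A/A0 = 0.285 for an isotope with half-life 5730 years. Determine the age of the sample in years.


lambda = ln(2) / t_half = ln(2) / 5730 = 1.209681e-04 /yr
t = -ln(A/A0) / lambda
t = -ln(0.285) / 1.209681e-04
t = 10377 yr

10377


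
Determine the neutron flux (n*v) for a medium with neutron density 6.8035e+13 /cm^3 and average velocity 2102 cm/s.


phi = n * v
phi = 6.8035e+13 * 2102
phi = 1.4301e+17 /cm^2/s

1.4301e+17


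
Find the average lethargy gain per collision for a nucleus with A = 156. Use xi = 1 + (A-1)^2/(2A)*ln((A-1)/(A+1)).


xi = 1 + (A-1)^2/(2A) * ln((A-1)/(A+1))
xi = 1 + (156-1)^2/(2*156) * ln((156-1)/(156 +1))
xi = 0.012766

0.012766


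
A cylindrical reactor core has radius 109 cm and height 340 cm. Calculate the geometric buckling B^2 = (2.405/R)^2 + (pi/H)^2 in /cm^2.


B^2 = (2.405/R)^2 + (pi/H)^2
B^2 = (2.405/109)^2 + (pi/340)^2
B^2 = 5.7221e-04 /cm^2

5.7221e-04


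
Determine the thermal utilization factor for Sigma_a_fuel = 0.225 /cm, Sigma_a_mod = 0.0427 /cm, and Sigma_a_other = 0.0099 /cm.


f = Sigma_a_fuel / (Sigma_a_fuel + Sigma_a_mod + Sigma_a_other)
f = 0.225 / (0.225 + 0.0427 + 0.0099)
f = 0.81052

0.81052


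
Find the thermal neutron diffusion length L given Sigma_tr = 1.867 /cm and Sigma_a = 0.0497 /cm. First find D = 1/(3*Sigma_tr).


D = 1 / (3 * Sigma_tr) = 1 / (3 * 1.867) = 0.1785395 cm
L = sqrt(D / Sigma_a)
L = sqrt(0.1785395 / 0.0497)
L = 1.8953 cm

1.8953


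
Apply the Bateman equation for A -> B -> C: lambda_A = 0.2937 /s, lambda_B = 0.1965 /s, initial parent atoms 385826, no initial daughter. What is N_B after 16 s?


N_B(t) = lambda_A * N_A0 / (lambda_B - lambda_A) * [exp(-lambda_A*t) - exp(-lambda_B*t)]
exp(-0.2937*16) = 0.009102556; exp(-0.1965*16) = 0.04311001
N_B = 0.2937 * 385826 / (0.1965 - 0.2937) * (0.009102556 - 0.04311001)
N_B = 39646

39646


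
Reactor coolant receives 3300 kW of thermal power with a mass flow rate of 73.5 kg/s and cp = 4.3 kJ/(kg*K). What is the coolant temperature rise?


dT = Q / (m_dot * cp)
dT = 3300 / (73.5 * 4.3)
dT = 10.441 C

10.441


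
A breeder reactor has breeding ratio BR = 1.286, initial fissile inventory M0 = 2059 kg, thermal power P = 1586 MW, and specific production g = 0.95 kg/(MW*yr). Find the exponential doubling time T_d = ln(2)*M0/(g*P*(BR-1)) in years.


Breeding gain G = BR - 1 = 1.286 - 1 = 0.286
Fissile production rate = g * P * G = 0.95 * 1586 * 0.286 = 430.9162 kg/yr
T_d = ln(2) * M0 / (g * P * G)
T_d = ln(2) * 2059 / 430.9162 = 3.3120 yr

3.3120
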